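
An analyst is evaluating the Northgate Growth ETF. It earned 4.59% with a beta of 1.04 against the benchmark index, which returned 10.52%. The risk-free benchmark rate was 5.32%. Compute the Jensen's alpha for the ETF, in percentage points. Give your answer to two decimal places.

CAPM expected return = Rf + β(Rm − Rf) = 5.32% + 1.04 × (10.52% − 5.32%) = 5.32 + 1.04 × 5.20 = 10.7280%
Jensen's α = Rp − E[R] = 4.59% − 10.7280% = -6.1380

-6.14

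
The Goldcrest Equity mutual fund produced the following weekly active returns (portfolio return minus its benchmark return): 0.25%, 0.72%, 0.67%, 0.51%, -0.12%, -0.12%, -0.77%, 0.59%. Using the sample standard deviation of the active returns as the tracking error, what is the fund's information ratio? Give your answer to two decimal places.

μ = (0.25 + 0.72 + 0.67 + 0.51 − 0.12 − 0.12 − 0.77 + 0.59) / 8 = 0.2163%
Σ(r − μ)² = (0.25 − 0.2163)² + (0.72 − 0.2163)² + (0.67 − 0.2163)² + … = 1.8856
sample σ = √(1.8856 / 7) = √0.2694 = 0.5190%
IR = μ / tracking error = 0.2163 / 0.5190 = 0.4168

0.42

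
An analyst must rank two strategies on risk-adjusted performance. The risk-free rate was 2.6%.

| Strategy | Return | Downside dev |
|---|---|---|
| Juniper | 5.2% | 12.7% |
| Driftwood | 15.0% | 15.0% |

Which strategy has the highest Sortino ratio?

Juniper: Sortino ratio = (5.2% − 2.6%) / 12.7% = 0.205
Driftwood: Sortino ratio = (15.0% − 2.6%) / 15.0% = 0.827
Highest: Driftwood (0.827).

Driftwood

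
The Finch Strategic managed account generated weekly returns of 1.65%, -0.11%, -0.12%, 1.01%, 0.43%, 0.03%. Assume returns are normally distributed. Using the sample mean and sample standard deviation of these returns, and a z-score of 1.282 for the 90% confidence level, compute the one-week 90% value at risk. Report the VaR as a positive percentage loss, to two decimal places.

Mean return r̄ = 2.890 / 6 = 0.4817%
Sample σ = √[Σ(r − r̄)² / 5] = √[2.5629 / 5] = √0.5126 = 0.7160%
VaR = −(r̄ − z·σ) = −(0.4817 − 1.282 × 0.7160) = −(-0.4362) = 0.4362%

0.44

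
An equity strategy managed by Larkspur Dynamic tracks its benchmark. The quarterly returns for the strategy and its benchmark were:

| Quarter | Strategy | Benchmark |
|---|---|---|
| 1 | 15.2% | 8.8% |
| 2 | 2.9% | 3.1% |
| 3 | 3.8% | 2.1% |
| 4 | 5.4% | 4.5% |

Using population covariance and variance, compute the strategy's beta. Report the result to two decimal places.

1.87

r̄p = 6.8250%,  r̄m = 4.6250%
Cov = Σ(rp − r̄p)(rm − r̄m) / 4 = 12.1919
Var(rm) = Σ(rm − r̄m)² / 4 = 6.5369
β = Cov / Var = 12.1919 / 6.5369 = 1.8651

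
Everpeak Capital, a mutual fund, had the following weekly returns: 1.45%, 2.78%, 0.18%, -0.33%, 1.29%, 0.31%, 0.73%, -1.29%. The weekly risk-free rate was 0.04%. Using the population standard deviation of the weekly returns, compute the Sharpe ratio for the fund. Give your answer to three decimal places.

r̄ = (1.45 + 2.78 + 0.18 − 0.33 + 1.29 + 0.31 + 0.73 − 1.29) / 8 = 0.6400%
Σ(r − r̄)² = 10.6526; population σ = √(10.6526/8) = 1.1539%
Sharpe = (r̄ − rf) / σ = (0.6400 − 0.04) / 1.1539 = 0.6000 / 1.1539 = 0.5200

0.520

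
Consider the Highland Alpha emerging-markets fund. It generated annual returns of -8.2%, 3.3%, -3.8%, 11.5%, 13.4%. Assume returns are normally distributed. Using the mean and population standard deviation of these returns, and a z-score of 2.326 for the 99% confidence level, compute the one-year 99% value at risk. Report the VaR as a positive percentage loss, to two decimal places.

μ = (-8.2 + 3.3 − 3.8 + 11.5 + 13.4) / 5 = 3.2400%
Σ(r − μ)² = (-8.2 − 3.2400)² + (3.3 − 3.2400)² + (-3.8 − 3.2400)² + … = 351.8920
population σ = √(351.8920 / 5) = √70.3784 = 8.3892%
VaR = −(μ − z·σ) = −(3.2400 − 2.326 × 8.3892) = −(-16.2733) = 16.2733%

16.27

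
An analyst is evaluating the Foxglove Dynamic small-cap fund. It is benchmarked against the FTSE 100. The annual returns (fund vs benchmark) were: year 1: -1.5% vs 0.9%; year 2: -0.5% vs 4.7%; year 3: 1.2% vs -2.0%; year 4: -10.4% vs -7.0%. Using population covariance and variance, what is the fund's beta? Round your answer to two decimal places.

r̄p = -2.8000%,  r̄m = -0.8500%
Cov = Σ(rp − r̄p)(rm − r̄m) / 4 = 14.2950
Var(rm) = Σ(rm − r̄m)² / 4 = 18.2525
β = Cov / Var = 14.2950 / 18.2525 = 0.7832

0.78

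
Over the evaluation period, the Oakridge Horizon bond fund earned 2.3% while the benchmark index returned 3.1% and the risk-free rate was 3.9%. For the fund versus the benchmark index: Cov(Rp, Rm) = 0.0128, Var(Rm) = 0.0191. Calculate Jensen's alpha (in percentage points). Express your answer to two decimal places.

-1.06

β = Cov / Var = 0.0128 / 0.0191 = 0.6702
E[R] = Rf + β(Rm − Rf) = 3.9% + 0.6702 × (3.1% − 3.9%) = 3.3638%
α = Rp − E[R] = 2.3% − 3.3638% = -1.0638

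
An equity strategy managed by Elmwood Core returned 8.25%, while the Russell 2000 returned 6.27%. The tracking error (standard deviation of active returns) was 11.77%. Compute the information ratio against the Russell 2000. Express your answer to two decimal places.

0.17

IR = (Rp − Rb) / TE = (8.25% − 6.27%) / 11.77% = 1.98% / 11.77% = 0.1682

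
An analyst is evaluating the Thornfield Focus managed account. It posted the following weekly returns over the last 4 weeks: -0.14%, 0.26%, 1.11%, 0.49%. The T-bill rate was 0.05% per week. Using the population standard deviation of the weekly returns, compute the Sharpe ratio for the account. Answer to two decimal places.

0.84

r̄ = (-0.14 + 0.26 + 1.11 + 0.49) / 4 = 1.720 / 4 = 0.4300%
Σ(r − r̄)² = (-0.14 − 0.4300)² + (0.26 − 0.4300)² + … = 0.8198
population σ = √(0.8198 / 4) = √0.2050 = 0.4528%
Sharpe = (r̄ − rf) / σ = (0.4300 − 0.05) / 0.4528 = 0.3800 / 0.4528 = 0.8392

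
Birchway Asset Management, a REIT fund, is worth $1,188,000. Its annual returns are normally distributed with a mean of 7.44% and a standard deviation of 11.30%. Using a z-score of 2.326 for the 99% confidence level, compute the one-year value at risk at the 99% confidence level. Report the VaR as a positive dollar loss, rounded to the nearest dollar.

Return at the 99% tail: μ − z·σ = 7.44% − 2.326 × 11.30% = 7.44 − 26.2838 = -18.8438%
VaR = −(-18.8438%) × $1,188,000 = 18.8438% × $1,188,000 = $223,864

$223,864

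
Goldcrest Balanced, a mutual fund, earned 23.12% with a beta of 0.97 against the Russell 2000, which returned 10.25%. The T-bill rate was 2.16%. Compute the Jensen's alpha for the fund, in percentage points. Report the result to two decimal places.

13.11

CAPM expected return = Rf + β(Rm − Rf) = 2.16% + 0.97 × (10.25% − 2.16%) = 2.16 + 0.97 × 8.09 = 10.0073%
Jensen's α = Rp − E[R] = 23.12% − 10.0073% = 13.1127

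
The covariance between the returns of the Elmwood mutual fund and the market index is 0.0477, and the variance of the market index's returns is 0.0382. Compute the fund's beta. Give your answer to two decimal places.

β = Cov(Rp, Rm) / Var(Rm) = 0.0477 / 0.0382 = 1.2487

1.25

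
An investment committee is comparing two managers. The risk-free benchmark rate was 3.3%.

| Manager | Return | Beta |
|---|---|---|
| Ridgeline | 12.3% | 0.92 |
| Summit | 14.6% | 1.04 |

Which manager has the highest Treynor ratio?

Summit

Ridgeline: Treynor = (12.3% − 3.3%) / 0.92 = 9.783
Summit: Treynor = (14.6% − 3.3%) / 1.04 = 10.865
Highest: Summit (10.865).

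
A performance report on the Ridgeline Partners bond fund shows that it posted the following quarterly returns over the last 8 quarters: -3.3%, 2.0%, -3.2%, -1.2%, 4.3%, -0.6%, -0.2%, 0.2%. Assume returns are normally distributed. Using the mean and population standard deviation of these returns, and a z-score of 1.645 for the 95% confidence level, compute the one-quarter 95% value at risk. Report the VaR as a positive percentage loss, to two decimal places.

Mean return r̄ = -2.00 / 8 = -0.2500%
Σ(r − r̄)² = (-3.3 − (-0.2500))² + (2 − (-0.2500))² + … = 45.0000
σ = √[45.0000 / 8] = 2.3717%
VaR = −(r̄ − z·σ) = −(-0.2500 − 1.645 × 2.3717) = −(-4.1514) = 4.1514%

4.15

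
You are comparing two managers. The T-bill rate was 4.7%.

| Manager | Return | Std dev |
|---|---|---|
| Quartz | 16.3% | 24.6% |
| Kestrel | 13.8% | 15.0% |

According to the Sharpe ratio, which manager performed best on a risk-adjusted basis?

Kestrel

Quartz: Sharpe ratio = (16.3% − 4.7%) / 24.6% = 0.472
Kestrel: Sharpe ratio = (13.8% − 4.7%) / 15.0% = 0.607
Highest: Kestrel (0.607).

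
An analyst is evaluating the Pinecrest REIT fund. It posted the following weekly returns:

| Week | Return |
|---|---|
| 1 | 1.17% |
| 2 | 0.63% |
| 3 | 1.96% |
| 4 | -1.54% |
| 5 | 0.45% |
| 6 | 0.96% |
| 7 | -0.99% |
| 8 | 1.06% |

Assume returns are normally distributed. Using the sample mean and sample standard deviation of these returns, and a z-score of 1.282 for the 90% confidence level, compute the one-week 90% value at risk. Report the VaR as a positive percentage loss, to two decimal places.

r̄ = (1.17 + 0.63 + 1.96 − 1.54 + 0.45 + 0.96 − 0.99 + 1.06) / 8 = 3.700 / 8 = 0.4625%
Sample std dev = √[9.4956 / 7] = 1.1647%
VaR = −(r̄ − z·σ) = −(0.4625 − 1.282 × 1.1647) = −(-1.0306) = 1.0306%

1.03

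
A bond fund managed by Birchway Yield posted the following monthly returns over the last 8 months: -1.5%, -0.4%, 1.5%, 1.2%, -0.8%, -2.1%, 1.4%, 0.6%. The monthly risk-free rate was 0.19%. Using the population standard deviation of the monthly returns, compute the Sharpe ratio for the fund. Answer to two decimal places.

-0.16

Mean return μ = -0.10 / 8 = -0.0125%
Σ(r − μ)² = 13.4688; population σ = √(13.4688/8) = 1.2975%
Sharpe = (μ − rf) / σ = (-0.0125 − 0.19) / 1.2975 = -0.2025 / 1.2975 = -0.1561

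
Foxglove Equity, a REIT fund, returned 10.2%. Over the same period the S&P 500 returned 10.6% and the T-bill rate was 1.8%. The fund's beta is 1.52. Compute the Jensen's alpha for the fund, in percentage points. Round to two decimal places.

-4.98

CAPM expected return = Rf + β(Rm − Rf) = 1.8% + 1.52 × (10.6% − 1.8%) = 1.8 + 1.52 × 8.80 = 15.1760%
Jensen's α = Rp − E[R] = 10.2% − 15.1760% = -4.9760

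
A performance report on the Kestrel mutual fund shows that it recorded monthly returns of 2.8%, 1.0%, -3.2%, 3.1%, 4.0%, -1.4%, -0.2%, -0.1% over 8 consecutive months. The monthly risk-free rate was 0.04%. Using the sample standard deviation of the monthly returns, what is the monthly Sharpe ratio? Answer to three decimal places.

0.289

μ = (2.8 + 1 − 3.2 + 3.1 + 4 − 1.4 − 0.2 − 0.1) / 8 = 0.7500%
Σ(r − μ)² = 42.2000; sample σ = √(42.2000/7) = 2.4553%
Sharpe = (μ − rf) / σ = (0.7500 − 0.04) / 2.4553 = 0.7100 / 2.4553 = 0.2892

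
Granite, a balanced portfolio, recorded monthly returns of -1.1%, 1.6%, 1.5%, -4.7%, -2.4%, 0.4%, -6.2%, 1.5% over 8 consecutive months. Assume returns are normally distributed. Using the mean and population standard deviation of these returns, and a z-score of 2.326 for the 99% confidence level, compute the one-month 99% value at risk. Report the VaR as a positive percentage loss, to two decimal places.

7.74

r̄ = (-1.1 + 1.6 + 1.5 − 4.7 − 2.4 + 0.4 − 6.2 + 1.5) / 8 = -1.1750%
Σ(r − r̄)² = 63.6750; population σ = √(63.6750/8) = 2.8212%
VaR = −(r̄ − z·σ) = −(-1.1750 − 2.326 × 2.8212) = −(-7.7371) = 7.7371%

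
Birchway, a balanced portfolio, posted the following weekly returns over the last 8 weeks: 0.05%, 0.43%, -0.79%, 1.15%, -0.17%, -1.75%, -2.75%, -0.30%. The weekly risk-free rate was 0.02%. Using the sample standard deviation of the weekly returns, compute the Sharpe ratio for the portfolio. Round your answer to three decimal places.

r̄ = (0.05 + 0.43 − 0.79 + 1.15 − 0.17 − 1.75 − 2.75 − 0.3) / 8 = -0.5163%
Sample std dev = √[10.7458 / 7] = 1.2390%
Sharpe = (r̄ − rf) / σ = (-0.5163 − 0.02) / 1.2390 = -0.5363 / 1.2390 = -0.4328

-0.433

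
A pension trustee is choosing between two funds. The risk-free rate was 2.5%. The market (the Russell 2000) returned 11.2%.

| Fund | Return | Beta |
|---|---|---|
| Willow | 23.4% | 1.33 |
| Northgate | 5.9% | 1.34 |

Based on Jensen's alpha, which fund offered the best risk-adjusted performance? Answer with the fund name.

Willow: α = 23.4% − [2.5% + 1.33 × (11.2% − 2.5%)] = 9.329
Northgate: α = 5.9% − [2.5% + 1.34 × (11.2% − 2.5%)] = -8.258
Highest: Willow (9.329).

Willow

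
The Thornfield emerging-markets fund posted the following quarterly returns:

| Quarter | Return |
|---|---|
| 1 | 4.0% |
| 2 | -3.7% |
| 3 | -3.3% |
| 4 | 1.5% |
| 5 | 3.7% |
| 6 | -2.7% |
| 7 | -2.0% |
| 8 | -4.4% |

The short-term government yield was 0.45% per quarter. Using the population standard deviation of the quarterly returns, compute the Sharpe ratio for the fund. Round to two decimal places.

Mean return r̄ = -6.90 / 8 = -0.8625%
Population std dev = √[81.2188 / 8] = 3.1863%
Sharpe = (r̄ − rf) / σ = (-0.8625 − 0.45) / 3.1863 = -1.3125 / 3.1863 = -0.4119

-0.41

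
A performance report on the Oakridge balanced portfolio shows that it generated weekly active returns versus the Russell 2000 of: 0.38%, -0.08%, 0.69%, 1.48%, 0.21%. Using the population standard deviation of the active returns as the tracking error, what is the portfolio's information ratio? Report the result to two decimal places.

1.00

μ = (0.38 − 0.08 + 0.69 + 1.48 + 0.21) / 5 = 2.680 / 5 = 0.5360%
Σ(r − μ)² = 1.4249; population σ = √(1.4249/5) = 0.5338%
IR = μ / tracking error = 0.5360 / 0.5338 = 1.0041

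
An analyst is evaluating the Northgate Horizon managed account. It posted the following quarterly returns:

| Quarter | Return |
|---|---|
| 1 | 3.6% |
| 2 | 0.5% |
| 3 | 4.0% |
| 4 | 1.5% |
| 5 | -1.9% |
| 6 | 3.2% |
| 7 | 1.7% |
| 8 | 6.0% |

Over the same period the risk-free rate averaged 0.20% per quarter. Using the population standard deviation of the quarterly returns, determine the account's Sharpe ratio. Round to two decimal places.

r̄ = (3.6 + 0.5 + 4 + 1.5 − 1.9 + 3.2 + 1.7 + 6) / 8 = 18.60 / 8 = 2.3250%
Population std dev = √[40.9550 / 8] = 2.2626%
Sharpe = (r̄ − rf) / σ = (2.3250 − 0.2) / 2.2626 = 2.1250 / 2.2626 = 0.9392

0.94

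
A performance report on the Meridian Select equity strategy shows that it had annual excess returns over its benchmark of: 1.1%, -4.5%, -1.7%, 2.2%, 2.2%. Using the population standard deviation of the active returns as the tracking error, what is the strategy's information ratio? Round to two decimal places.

-0.05

r̄ = (1.1 − 4.5 − 1.7 + 2.2 + 2.2) / 5 = -0.1400%
Σ(r − r̄)² = (1.1 − (-0.1400))² + (-4.5 − (-0.1400))² + (-1.7 − (-0.1400))² + … = 33.9320
σ = √[33.9320 / 5] = 2.6051%
IR = r̄ / tracking error = -0.1400 / 2.6051 = -0.0537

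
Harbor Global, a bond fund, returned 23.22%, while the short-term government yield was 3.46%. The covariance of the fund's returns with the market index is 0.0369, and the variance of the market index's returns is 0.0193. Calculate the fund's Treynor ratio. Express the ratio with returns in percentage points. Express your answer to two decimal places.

10.34

β = Cov / Var = 0.0369 / 0.0193 = 1.9119
Treynor = (Rp − Rf) / β = (23.22% − 3.46%) / 1.9119 = 19.76 / 1.9119 = 10.3353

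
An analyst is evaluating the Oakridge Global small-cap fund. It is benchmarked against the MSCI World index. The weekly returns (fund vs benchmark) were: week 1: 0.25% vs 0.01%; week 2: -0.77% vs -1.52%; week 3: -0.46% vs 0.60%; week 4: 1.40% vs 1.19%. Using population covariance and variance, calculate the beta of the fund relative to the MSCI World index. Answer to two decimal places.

0.62

r̄p = 0.1050%,  r̄m = 0.0700%
Cov = Σ(rp − r̄p)(rm − r̄m) / 4 = 0.6334
Var(rm) = Σ(rm − r̄m)² / 4 = 1.0168
β = Cov / Var = 0.6334 / 1.0168 = 0.6229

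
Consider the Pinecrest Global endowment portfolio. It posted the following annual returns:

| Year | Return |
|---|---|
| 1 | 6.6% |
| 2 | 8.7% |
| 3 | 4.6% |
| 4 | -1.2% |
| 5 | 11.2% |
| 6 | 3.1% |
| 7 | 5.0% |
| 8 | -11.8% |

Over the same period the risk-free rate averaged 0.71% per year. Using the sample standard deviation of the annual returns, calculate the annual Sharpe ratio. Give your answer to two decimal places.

μ = (6.6 + 8.7 + 4.6 − 1.2 + 11.2 + 3.1 + 5 − 11.8) / 8 = 26.20 / 8 = 3.2750%
Σ(r − μ)² = 355.3350; sample σ = √(355.3350/7) = 7.1248%
Sharpe = (μ − rf) / σ = (3.2750 − 0.71) / 7.1248 = 2.5650 / 7.1248 = 0.3600

0.36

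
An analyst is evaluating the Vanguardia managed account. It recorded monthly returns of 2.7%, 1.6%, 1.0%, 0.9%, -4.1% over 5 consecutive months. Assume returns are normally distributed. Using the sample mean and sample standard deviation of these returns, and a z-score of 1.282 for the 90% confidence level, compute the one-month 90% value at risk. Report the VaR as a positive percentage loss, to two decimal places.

2.95

μ = (2.7 + 1.6 + 1 + 0.9 − 4.1) / 5 = 2.10 / 5 = 0.4200%
Sample std dev = √[27.5880 / 4] = 2.6262%
VaR = −(μ − z·σ) = −(0.4200 − 1.282 × 2.6262) = −(-2.9468) = 2.9468%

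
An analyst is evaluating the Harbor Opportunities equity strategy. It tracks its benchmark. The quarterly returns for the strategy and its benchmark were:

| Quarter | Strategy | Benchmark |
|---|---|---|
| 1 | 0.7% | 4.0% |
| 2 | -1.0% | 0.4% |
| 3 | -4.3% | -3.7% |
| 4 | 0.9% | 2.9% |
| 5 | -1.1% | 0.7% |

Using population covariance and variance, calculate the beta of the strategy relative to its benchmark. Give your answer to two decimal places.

0.69

r̄p = -0.9600%,  r̄m = 0.8600%
Cov = Σ(rp − r̄p)(rm − r̄m) / 5 = 4.8556
Var(rm) = Σ(rm − r̄m)² / 5 = 7.0104
β = Cov / Var = 4.8556 / 7.0104 = 0.6926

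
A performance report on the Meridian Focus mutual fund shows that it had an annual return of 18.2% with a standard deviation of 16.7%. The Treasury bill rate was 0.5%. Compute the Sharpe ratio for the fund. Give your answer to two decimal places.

1.06

Sharpe = (Rp − Rf) / σp = (18.2% − 0.5%) / 16.7% = 17.70% / 16.7% = 1.0599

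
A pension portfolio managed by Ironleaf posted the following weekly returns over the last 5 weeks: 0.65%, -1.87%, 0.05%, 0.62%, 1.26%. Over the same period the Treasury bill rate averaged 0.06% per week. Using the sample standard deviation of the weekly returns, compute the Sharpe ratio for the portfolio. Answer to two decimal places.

Mean return r̄ = 0.710 / 5 = 0.1420%
Sample σ = √[Σ(r − r̄)² / 4] = √[5.7931 / 4] = √1.4483 = 1.2035%
Sharpe = (r̄ − rf) / σ = (0.1420 − 0.06) / 1.2035 = 0.0820 / 1.2035 = 0.0681

0.07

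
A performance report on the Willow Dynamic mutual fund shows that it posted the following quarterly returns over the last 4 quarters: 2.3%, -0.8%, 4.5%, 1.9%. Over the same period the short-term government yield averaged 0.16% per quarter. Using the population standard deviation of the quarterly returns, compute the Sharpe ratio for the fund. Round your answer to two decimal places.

0.96

r̄ = (2.3 − 0.8 + 4.5 + 1.9) / 4 = 1.9750%
Σ(r − r̄)² = (2.3 − 1.9750)² + (-0.8 − 1.9750)² + … = 14.1875
population σ = √(14.1875 / 4) = √3.5469 = 1.8833%
Sharpe = (r̄ − rf) / σ = (1.9750 − 0.16) / 1.8833 = 1.8150 / 1.8833 = 0.9637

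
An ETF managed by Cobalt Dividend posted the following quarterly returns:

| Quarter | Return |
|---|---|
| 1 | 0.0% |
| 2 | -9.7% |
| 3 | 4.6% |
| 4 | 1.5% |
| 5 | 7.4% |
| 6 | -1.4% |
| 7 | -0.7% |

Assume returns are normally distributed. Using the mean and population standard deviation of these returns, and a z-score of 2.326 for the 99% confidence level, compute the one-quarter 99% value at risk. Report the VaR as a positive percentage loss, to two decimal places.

r̄ = (0 − 9.7 + 4.6 + 1.5 + 7.4 − 1.4 − 0.7) / 7 = 1.70 / 7 = 0.2429%
Population std dev = √[174.2971 / 7] = 4.9899%
VaR = −(r̄ − z·σ) = −(0.2429 − 2.326 × 4.9899) = −(-11.3636) = 11.3636%

11.36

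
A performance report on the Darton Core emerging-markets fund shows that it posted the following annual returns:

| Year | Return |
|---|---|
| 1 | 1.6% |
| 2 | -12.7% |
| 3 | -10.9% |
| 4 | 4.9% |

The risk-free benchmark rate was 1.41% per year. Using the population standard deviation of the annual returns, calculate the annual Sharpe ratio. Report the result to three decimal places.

Mean return μ = -17.10 / 4 = -4.2750%
Σ(r − μ)² = (1.6 − (-4.2750))² + (-12.7 − (-4.2750))² + (-10.9 − (-4.2750))² + … = 233.5675
population σ = √(233.5675 / 4) = √58.3919 = 7.6415%
Sharpe = (μ − rf) / σ = (-4.2750 − 1.41) / 7.6415 = -5.6850 / 7.6415 = -0.7440

-0.744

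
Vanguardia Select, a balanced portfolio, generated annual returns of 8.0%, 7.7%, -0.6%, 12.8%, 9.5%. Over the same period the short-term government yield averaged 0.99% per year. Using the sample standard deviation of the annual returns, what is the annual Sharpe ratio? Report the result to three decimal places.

r̄ = (8 + 7.7 − 0.6 + 12.8 + 9.5) / 5 = 37.40 / 5 = 7.4800%
Sample std dev = √[97.9880 / 4] = 4.9494%
Sharpe = (r̄ − rf) / σ = (7.4800 − 0.99) / 4.9494 = 6.4900 / 4.9494 = 1.3113

1.311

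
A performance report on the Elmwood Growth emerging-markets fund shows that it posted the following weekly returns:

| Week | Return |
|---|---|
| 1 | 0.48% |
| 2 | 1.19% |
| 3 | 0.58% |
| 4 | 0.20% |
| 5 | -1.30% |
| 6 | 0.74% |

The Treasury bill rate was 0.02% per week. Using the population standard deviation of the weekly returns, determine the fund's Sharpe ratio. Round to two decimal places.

0.38

Mean return r̄ = 1.890 / 6 = 0.3150%
Population std dev = √[3.6652 / 6] = 0.7816%
Sharpe = (r̄ − rf) / σ = (0.3150 − 0.02) / 0.7816 = 0.2950 / 0.7816 = 0.3774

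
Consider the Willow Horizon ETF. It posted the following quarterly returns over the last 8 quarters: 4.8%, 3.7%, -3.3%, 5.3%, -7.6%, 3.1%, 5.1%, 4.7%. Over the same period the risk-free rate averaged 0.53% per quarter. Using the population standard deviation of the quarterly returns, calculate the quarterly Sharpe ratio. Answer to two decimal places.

0.32

Mean return r̄ = 15.80 / 8 = 1.9750%
Σ(r − r̄)² = (4.8 − 1.9750)² + (3.7 − 1.9750)² + … = 159.9750
population σ = √(159.9750 / 8) = √19.9969 = 4.4718%
Sharpe = (r̄ − rf) / σ = (1.9750 − 0.53) / 4.4718 = 1.4450 / 4.4718 = 0.3231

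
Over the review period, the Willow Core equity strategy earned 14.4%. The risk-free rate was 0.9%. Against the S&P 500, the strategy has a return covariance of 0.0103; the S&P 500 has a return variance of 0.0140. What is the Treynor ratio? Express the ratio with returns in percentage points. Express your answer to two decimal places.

18.35

β = Cov / Var = 0.0103 / 0.0140 = 0.7357
Treynor = (Rp − Rf) / β = (14.4% − 0.9%) / 0.7357 = 13.50 / 0.7357 = 18.3499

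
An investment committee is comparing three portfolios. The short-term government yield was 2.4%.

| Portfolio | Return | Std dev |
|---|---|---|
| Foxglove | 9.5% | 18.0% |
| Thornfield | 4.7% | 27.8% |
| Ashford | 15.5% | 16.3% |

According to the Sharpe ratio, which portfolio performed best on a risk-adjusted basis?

Foxglove: Sharpe ratio = (9.5% − 2.4%) / 18.0% = 0.394
Thornfield: Sharpe ratio = (4.7% − 2.4%) / 27.8% = 0.083
Ashford: Sharpe ratio = (15.5% − 2.4%) / 16.3% = 0.804
Highest: Ashford (0.804).

Ashford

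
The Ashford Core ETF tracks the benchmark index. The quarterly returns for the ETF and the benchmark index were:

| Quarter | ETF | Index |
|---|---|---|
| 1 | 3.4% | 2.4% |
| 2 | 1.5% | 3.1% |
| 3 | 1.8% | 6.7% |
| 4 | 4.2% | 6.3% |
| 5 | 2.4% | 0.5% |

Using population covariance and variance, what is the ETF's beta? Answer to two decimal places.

r̄p = 2.6600%,  r̄m = 3.8000%
Cov = Σ(rp − r̄p)(rm − r̄m) / 5 = 0.3980
Var(rm) = Σ(rm − r̄m)² / 5 = 5.6000
β = Cov / Var = 0.3980 / 5.6000 = 0.0711

0.07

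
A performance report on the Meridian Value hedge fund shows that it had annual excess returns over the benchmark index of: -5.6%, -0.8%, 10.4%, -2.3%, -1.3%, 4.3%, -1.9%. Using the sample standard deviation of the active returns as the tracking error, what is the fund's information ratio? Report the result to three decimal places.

0.076

r̄ = (-5.6 − 0.8 + 10.4 − 2.3 − 1.3 + 4.3 − 1.9) / 7 = 0.4000%
Sample σ = √[Σ(r − r̄)² / 6] = √[168.1200 / 6] = √28.0200 = 5.2934%
IR = r̄ / tracking error = 0.4000 / 5.2934 = 0.0756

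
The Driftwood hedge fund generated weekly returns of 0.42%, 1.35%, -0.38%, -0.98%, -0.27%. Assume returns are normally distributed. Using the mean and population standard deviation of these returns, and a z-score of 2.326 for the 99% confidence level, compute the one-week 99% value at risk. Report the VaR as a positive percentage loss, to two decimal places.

r̄ = (0.42 + 1.35 − 0.38 − 0.98 − 0.27) / 5 = 0.140 / 5 = 0.0280%
Σ(r − r̄)² = 3.1727; population σ = √(3.1727/5) = 0.7966%
VaR = −(r̄ − z·σ) = −(0.0280 − 2.326 × 0.7966) = −(-1.8249) = 1.8249%

1.82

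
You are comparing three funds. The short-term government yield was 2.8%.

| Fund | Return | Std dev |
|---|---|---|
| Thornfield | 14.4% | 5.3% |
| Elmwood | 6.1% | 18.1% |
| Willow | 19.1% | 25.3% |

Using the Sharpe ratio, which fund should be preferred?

Thornfield

Thornfield: Sharpe ratio = (14.4% − 2.8%) / 5.3% = 2.189
Elmwood: Sharpe ratio = (6.1% − 2.8%) / 18.1% = 0.182
Willow: Sharpe ratio = (19.1% − 2.8%) / 25.3% = 0.644
Highest: Thornfield (2.189).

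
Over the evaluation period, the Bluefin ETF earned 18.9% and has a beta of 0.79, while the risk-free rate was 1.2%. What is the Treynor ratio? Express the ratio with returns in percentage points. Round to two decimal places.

22.41

Treynor = (Rp − Rf) / β = (18.9% − 1.2%) / 0.79 = 17.70 / 0.79 = 22.4051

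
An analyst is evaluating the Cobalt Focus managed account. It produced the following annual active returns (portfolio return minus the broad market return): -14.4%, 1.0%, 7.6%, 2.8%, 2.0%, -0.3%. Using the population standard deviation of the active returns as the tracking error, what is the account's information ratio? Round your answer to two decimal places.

Mean return r̄ = -1.30 / 6 = -0.2167%
Σ(r − r̄)² = 277.7683; population σ = √(277.7683/6) = 6.8040%
IR = r̄ / tracking error = -0.2167 / 6.8040 = -0.0318

-0.03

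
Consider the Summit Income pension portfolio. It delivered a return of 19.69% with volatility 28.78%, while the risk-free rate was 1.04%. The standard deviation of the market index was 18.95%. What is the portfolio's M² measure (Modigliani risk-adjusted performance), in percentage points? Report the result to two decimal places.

13.32

Sharpe = (Rp − Rf) / σp = (19.69% − 1.04%) / 28.78% = 0.6480
M² = Rf + Sharpe × σm = 1.04% + 0.6480 × 18.95% = 13.3196%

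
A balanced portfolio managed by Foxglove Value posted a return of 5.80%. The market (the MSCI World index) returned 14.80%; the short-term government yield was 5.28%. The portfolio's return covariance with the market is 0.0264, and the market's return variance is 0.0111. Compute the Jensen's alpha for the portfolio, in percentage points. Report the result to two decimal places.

β = Cov / Var = 0.0264 / 0.0111 = 2.3784
E[R] = Rf + β(Rm − Rf) = 5.28% + 2.3784 × (14.80% − 5.28%) = 27.9224%
α = Rp − E[R] = 5.80% − 27.9224% = -22.1224

-22.12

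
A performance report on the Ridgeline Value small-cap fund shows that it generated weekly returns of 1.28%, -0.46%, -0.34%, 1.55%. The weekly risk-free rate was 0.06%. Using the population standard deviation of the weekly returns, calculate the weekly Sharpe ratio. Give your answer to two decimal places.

Mean return r̄ = 2.030 / 4 = 0.5075%
Σ(r − r̄)² = (1.28 − 0.5075)² + (-0.46 − 0.5075)² + (-0.34 − 0.5075)² + … = 3.3379
σ = √[3.3379 / 4] = 0.9135%
Sharpe = (r̄ − rf) / σ = (0.5075 − 0.06) / 0.9135 = 0.4475 / 0.9135 = 0.4899

0.49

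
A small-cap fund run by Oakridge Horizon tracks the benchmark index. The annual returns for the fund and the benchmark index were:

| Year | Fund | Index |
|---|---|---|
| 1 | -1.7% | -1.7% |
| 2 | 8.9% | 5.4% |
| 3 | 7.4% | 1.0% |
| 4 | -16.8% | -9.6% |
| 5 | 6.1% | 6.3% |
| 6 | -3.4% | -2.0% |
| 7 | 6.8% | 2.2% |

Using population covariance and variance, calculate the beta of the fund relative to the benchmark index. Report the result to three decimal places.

1.604

r̄p = 1.0429%,  r̄m = 0.2286%
Cov = Σ(rp − r̄p)(rm − r̄m) / 7 = 39.7359
Var(rm) = Σ(rm − r̄m)² / 7 = 24.7678
β = Cov / Var = 39.7359 / 24.7678 = 1.6043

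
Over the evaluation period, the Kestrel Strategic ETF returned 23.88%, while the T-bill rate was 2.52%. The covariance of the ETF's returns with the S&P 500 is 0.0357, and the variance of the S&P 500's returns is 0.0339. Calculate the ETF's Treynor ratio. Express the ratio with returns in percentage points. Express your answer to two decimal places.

β = Cov / Var = 0.0357 / 0.0339 = 1.0531
Treynor = (Rp − Rf) / β = (23.88% − 2.52%) / 1.0531 = 21.36 / 1.0531 = 20.2830

20.28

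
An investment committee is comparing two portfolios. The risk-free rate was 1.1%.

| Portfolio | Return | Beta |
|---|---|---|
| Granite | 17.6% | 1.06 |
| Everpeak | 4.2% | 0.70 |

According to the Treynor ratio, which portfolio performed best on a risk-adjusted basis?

Granite

Granite: Treynor = (17.6% − 1.1%) / 1.06 = 15.566
Everpeak: Treynor = (4.2% − 1.1%) / 0.70 = 4.429
Highest: Granite (15.566).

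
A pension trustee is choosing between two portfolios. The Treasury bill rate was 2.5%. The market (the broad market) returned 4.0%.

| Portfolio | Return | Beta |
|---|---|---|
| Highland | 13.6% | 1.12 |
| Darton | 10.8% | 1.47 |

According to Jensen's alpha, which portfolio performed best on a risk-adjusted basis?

Highland

Highland: α = 13.6% − [2.5% + 1.12 × (4.0% − 2.5%)] = 9.420
Darton: α = 10.8% − [2.5% + 1.47 × (4.0% − 2.5%)] = 6.095
Highest: Highland (9.420).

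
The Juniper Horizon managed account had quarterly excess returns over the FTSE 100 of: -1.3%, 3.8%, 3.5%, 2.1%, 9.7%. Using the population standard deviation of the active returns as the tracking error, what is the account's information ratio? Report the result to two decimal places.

r̄ = (-1.3 + 3.8 + 3.5 + 2.1 + 9.7) / 5 = 17.80 / 5 = 3.5600%
Σ(r − r̄)² = 63.5120; population σ = √(63.5120/5) = 3.5640%
IR = r̄ / tracking error = 3.5600 / 3.5640 = 0.9989

1.00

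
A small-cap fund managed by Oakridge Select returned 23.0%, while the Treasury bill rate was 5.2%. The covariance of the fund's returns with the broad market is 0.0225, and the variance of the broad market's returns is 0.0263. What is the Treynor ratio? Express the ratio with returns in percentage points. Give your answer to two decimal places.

20.81

β = Cov / Var = 0.0225 / 0.0263 = 0.8555
Treynor = (Rp − Rf) / β = (23.0% − 5.2%) / 0.8555 = 17.80 / 0.8555 = 20.8065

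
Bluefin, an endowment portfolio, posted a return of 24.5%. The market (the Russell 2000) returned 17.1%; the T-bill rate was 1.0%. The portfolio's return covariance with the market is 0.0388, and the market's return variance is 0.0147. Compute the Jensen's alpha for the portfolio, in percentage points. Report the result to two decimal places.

β = Cov / Var = 0.0388 / 0.0147 = 2.6395
E[R] = Rf + β(Rm − Rf) = 1.0% + 2.6395 × (17.1% − 1.0%) = 43.4960%
α = Rp − E[R] = 24.5% − 43.4960% = -18.9960

-19.00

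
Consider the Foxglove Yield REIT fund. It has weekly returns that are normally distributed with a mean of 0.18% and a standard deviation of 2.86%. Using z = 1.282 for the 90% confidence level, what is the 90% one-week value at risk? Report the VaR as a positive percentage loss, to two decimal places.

VaR (as % loss) = −(μ − z·σ) = −(0.18% − 1.282 × 2.86%) = −(-3.48652%) = 3.48652%

3.49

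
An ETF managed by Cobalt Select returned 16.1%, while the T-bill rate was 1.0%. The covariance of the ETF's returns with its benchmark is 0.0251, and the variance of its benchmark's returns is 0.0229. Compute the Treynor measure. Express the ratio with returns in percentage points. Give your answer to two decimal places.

β = Cov / Var = 0.0251 / 0.0229 = 1.0961
Treynor = (Rp − Rf) / β = (16.1% − 1.0%) / 1.0961 = 15.10 / 1.0961 = 13.7761

13.78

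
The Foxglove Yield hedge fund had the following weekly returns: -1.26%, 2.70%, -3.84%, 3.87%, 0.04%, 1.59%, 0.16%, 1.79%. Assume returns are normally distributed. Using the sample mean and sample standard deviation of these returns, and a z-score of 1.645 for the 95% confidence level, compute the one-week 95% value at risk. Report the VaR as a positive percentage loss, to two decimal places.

r̄ = (-1.26 + 2.7 − 3.84 + 3.87 + 0.04 + 1.59 + 0.16 + 1.79) / 8 = 5.050 / 8 = 0.6313%
Sample σ = √[Σ(r − r̄)² / 7] = √[41.1717 / 7] = √5.8817 = 2.4252%
VaR = −(r̄ − z·σ) = −(0.6313 − 1.645 × 2.4252) = −(-3.3582) = 3.3582%

3.36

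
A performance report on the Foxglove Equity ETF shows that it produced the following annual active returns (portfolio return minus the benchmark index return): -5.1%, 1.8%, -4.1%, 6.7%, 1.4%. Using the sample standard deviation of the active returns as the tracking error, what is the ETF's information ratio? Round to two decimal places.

μ = (-5.1 + 1.8 − 4.1 + 6.7 + 1.4) / 5 = 0.70 / 5 = 0.1400%
Σ(r − μ)² = 92.8120; sample σ = √(92.8120/4) = 4.8169%
IR = μ / tracking error = 0.1400 / 4.8169 = 0.0291

0.03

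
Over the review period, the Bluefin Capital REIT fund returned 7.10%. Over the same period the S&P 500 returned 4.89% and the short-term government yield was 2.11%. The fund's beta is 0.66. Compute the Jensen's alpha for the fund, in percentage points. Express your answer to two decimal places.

CAPM expected return = Rf + β(Rm − Rf) = 2.11% + 0.66 × (4.89% − 2.11%) = 2.11 + 0.66 × 2.78 = 3.9448%
Jensen's α = Rp − E[R] = 7.10% − 3.9448% = 3.1552

3.16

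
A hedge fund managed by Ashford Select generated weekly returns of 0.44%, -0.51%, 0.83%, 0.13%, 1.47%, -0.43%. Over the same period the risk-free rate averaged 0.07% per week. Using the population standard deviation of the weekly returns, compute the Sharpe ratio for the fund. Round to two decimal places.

0.36

Mean return r̄ = 1.930 / 6 = 0.3217%
Population std dev = √[2.8845 / 6] = 0.6934%
Sharpe = (r̄ − rf) / σ = (0.3217 − 0.07) / 0.6934 = 0.2517 / 0.6934 = 0.3630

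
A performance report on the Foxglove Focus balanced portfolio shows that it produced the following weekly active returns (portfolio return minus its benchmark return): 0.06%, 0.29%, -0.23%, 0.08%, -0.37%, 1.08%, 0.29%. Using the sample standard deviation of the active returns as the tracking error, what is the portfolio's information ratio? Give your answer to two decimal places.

Mean return r̄ = 1.200 / 7 = 0.1714%
Sample σ = √[Σ(r − r̄)² / 6] = √[1.3287 / 6] = √0.2215 = 0.4706%
IR = r̄ / tracking error = 0.1714 / 0.4706 = 0.3642

0.36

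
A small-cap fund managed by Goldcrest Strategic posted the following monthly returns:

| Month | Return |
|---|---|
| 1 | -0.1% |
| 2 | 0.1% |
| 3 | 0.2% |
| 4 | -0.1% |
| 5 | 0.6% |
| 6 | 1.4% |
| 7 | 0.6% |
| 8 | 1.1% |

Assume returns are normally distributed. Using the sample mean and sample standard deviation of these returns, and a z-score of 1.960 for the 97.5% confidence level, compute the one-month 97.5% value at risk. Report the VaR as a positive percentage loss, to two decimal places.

Mean return μ = 3.80 / 8 = 0.4750%
Σ(r − μ)² = 2.1550; sample σ = √(2.1550/7) = 0.5548%
VaR = −(μ − z·σ) = −(0.4750 − 1.960 × 0.5548) = −(-0.6124) = 0.6124%

0.61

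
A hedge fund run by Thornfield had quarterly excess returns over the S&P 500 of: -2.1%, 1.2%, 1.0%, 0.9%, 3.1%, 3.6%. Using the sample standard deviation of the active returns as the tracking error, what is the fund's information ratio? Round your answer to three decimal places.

r̄ = (-2.1 + 1.2 + 1 + 0.9 + 3.1 + 3.6) / 6 = 1.2833%
Sample std dev = √[20.3483 / 5] = 2.0173%
IR = r̄ / tracking error = 1.2833 / 2.0173 = 0.6361

0.636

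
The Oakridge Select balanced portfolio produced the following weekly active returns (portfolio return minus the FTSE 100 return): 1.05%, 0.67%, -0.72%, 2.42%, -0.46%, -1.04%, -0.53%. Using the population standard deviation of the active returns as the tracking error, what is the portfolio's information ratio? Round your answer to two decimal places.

r̄ = (1.05 + 0.67 − 0.72 + 2.42 − 0.46 − 1.04 − 0.53) / 7 = 0.1986%
Population σ = √[Σ(r − r̄)² / 7] = √[9.2243 / 7] = √1.3178 = 1.1480%
IR = r̄ / tracking error = 0.1986 / 1.1480 = 0.1730

0.17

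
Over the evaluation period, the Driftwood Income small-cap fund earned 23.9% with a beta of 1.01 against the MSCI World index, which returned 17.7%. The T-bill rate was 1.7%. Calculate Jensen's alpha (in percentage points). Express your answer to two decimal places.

6.04

CAPM expected return = Rf + β(Rm − Rf) = 1.7% + 1.01 × (17.7% − 1.7%) = 1.7 + 1.01 × 16.00 = 17.8600%
Jensen's α = Rp − E[R] = 23.9% − 17.8600% = 6.0400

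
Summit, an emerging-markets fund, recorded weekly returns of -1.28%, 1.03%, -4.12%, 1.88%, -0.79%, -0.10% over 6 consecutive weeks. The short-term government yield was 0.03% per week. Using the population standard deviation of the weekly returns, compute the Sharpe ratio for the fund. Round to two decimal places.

-0.31

r̄ = (-1.28 + 1.03 − 4.12 + 1.88 − 0.79 − 0.1) / 6 = -3.380 / 6 = -0.5633%
Population std dev = √[21.9381 / 6] = 1.9122%
Sharpe = (r̄ − rf) / σ = (-0.5633 − 0.03) / 1.9122 = -0.5933 / 1.9122 = -0.3103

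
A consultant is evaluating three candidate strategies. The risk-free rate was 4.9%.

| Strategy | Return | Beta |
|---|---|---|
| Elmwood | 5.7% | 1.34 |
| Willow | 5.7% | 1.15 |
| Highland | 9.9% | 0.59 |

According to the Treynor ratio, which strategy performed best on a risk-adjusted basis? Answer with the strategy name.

Highland

Elmwood: Treynor = (5.7% − 4.9%) / 1.34 = 0.597
Willow: Treynor = (5.7% − 4.9%) / 1.15 = 0.696
Highland: Treynor = (9.9% − 4.9%) / 0.59 = 8.475
Highest: Highland (8.475).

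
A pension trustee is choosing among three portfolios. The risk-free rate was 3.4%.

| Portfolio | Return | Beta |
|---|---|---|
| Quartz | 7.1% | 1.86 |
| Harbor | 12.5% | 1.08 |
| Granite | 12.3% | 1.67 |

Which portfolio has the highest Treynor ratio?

Quartz: Treynor = (7.1% − 3.4%) / 1.86 = 1.989
Harbor: Treynor = (12.5% − 3.4%) / 1.08 = 8.426
Granite: Treynor = (12.3% − 3.4%) / 1.67 = 5.329
Highest: Harbor (8.426).

Harbor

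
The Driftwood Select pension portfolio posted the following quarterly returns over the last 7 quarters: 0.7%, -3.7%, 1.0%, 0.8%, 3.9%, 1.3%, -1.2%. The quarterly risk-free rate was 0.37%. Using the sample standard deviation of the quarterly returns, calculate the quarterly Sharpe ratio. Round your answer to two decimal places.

0.01

Mean return r̄ = 2.80 / 7 = 0.4000%
Sample σ = √[Σ(r − r̄)² / 6] = √[33.0400 / 6] = √5.5067 = 2.3466%
Sharpe = (r̄ − rf) / σ = (0.4000 − 0.37) / 2.3466 = 0.0300 / 2.3466 = 0.0128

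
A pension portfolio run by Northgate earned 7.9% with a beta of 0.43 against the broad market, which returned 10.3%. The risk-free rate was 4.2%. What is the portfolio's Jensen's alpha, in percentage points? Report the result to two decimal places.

1.08

CAPM expected return = Rf + β(Rm − Rf) = 4.2% + 0.43 × (10.3% − 4.2%) = 4.2 + 0.43 × 6.10 = 6.8230%
Jensen's α = Rp − E[R] = 7.9% − 6.8230% = 1.0770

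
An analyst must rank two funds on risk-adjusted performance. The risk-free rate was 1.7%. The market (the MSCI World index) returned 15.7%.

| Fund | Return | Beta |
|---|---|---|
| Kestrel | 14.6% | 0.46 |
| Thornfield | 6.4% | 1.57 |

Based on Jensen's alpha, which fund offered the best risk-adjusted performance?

Kestrel: α = 14.6% − [1.7% + 0.46 × (15.7% − 1.7%)] = 6.460
Thornfield: α = 6.4% − [1.7% + 1.57 × (15.7% − 1.7%)] = -17.280
Highest: Kestrel (6.460).

Kestrel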